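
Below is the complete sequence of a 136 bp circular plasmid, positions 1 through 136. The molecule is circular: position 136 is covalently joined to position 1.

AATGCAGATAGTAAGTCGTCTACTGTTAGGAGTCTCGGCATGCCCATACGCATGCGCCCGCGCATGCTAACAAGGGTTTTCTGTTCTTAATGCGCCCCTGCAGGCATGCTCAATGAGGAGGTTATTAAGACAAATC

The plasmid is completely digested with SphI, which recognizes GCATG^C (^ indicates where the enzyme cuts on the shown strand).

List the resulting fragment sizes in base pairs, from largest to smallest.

SphI sites (GCATGC) start at positions 38, 50, 62, 104.
SphI cuts after base 5 of each site (before the last base), so after positions 42, 54, 66, 108.
Circular molecule, 4 cuts → 4 fragments:
  43–54 → 12 bp
  55–66 → 12 bp
  67–108 → 42 bp
  109–136 then 1–42 → 28 + 42 = 70 bp
Sorted largest to smallest: 70, 42, 12, 12 bp.

70, 42, 12, 12 bp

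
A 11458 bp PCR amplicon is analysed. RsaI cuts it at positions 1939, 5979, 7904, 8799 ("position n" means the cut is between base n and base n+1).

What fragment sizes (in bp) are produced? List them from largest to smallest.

Linear molecule, 4 cuts → 5 fragments:
  1939 − 0 = 1939 bp
  5979 − 1939 = 4040 bp
  7904 − 5979 = 1925 bp
  8799 − 7904 = 895 bp
  11458 − 8799 = 2659 bp
Sorted largest to smallest: 4040, 2659, 1939, 1925, 895 bp.

4040, 2659, 1939, 1925, 895 bp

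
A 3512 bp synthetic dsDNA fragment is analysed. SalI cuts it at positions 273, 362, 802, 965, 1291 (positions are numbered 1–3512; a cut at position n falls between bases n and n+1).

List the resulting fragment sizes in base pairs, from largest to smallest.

2221, 440, 326, 273, 163, 89 bp

Linear molecule, 5 cuts → 6 fragments:
  273 − 0 = 273 bp
  362 − 273 = 89 bp
  802 − 362 = 440 bp
  965 − 802 = 163 bp
  1291 − 965 = 326 bp
  3512 − 1291 = 2221 bp
Sorted largest to smallest: 2221, 440, 326, 273, 163, 89 bp.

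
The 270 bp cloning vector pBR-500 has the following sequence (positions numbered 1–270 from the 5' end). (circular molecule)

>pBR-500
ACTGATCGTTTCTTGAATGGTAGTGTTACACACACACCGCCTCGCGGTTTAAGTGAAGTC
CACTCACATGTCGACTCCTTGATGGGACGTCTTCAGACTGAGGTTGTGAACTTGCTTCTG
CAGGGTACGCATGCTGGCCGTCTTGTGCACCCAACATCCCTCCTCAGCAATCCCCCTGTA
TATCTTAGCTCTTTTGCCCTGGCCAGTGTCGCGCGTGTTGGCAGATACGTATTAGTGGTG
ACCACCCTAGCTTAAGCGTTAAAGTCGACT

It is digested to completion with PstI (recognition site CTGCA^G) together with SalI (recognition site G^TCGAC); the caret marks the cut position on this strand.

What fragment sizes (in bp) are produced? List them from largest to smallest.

142, 76, 52 bp

The PstI site (CTGCAG) starts at position 118.
PstI cuts after base 5 of each site (before the last base), so after position 122.
SalI sites (GTCGAC) start at positions 70, 264.
SalI cuts after the first base of each site, so after positions 70, 264.
Combined cut positions: 70, 122, 264.
Circular molecule, 3 cuts → 3 fragments:
  71–122 → 52 bp
  123–264 → 142 bp
  265–270 then 1–70 → 6 + 70 = 76 bp
Sorted largest to smallest: 142, 76, 52 bp.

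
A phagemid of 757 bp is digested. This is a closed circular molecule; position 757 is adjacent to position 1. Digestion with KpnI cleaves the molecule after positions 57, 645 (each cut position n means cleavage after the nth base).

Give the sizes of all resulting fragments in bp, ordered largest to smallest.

588, 169 bp

Circular molecule, 2 cuts → 2 fragments:
  645 − 57 = 588 bp
  wrap: 757 − 645 + 57 = 169 bp
Sorted largest to smallest: 588, 169 bp.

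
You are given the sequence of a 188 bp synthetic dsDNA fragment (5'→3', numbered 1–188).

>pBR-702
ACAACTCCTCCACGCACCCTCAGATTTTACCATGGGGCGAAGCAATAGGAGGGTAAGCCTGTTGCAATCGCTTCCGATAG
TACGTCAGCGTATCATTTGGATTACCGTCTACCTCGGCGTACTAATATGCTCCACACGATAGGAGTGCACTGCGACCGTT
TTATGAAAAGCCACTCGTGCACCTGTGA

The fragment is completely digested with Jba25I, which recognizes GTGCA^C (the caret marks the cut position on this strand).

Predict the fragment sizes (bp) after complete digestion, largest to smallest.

Jba25I sites (GTGCAC) start at positions 145, 177.
Jba25I cuts after base 5 of each site (before the last base), so after positions 149, 181.
Linear molecule, 2 cuts → 3 fragments:
  1–149 → 149 bp
  150–181 → 32 bp
  182–188 → 7 bp
Sorted largest to smallest: 149, 32, 7 bp.

149, 32, 7 bp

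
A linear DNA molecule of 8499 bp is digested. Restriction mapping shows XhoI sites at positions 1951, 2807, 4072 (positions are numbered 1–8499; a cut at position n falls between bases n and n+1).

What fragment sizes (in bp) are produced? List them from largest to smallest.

Linear molecule, 3 cuts → 4 fragments:
  1951 − 0 = 1951 bp
  2807 − 1951 = 856 bp
  4072 − 2807 = 1265 bp
  8499 − 4072 = 4427 bp
Sorted largest to smallest: 4427, 1951, 1265, 856 bp.

4427, 1951, 1265, 856 bp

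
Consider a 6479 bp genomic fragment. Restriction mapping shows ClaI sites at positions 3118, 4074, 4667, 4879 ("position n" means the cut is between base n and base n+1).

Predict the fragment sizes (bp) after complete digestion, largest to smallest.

3118, 1600, 956, 593, 212 bp

Linear molecule, 4 cuts → 5 fragments:
  3118 − 0 = 3118 bp
  4074 − 3118 = 956 bp
  4667 − 4074 = 593 bp
  4879 − 4667 = 212 bp
  6479 − 4879 = 1600 bp
Sorted largest to smallest: 3118, 1600, 956, 593, 212 bp.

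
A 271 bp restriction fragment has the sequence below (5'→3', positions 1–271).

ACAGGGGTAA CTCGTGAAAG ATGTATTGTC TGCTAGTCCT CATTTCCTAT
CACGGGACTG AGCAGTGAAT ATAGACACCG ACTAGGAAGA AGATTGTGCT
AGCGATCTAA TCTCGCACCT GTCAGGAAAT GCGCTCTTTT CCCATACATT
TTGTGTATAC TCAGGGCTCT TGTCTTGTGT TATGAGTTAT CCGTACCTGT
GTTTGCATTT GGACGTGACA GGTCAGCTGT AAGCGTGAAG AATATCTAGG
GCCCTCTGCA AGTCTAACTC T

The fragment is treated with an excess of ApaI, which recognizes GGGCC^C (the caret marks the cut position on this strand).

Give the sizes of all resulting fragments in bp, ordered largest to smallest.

The ApaI site (GGGCCC) starts at position 249.
ApaI cuts after base 5 of each site (before the last base), so after position 253.
Linear molecule, 1 cut → 2 fragments:
  1–253 → 253 bp
  254–271 → 18 bp
Sorted largest to smallest: 253, 18 bp.

253, 18 bp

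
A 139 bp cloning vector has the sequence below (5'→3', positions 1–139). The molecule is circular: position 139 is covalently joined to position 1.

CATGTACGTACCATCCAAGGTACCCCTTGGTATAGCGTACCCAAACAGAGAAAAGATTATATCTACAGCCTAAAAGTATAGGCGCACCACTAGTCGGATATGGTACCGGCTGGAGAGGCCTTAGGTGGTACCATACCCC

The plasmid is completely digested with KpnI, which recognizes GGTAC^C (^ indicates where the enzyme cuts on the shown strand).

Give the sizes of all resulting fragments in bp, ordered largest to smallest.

KpnI sites (GGTACC) start at positions 19, 102, 127.
KpnI cuts after base 5 of each site (before the last base), so after positions 23, 106, 131.
Circular molecule, 3 cuts → 3 fragments:
  24–106 → 83 bp
  107–131 → 25 bp
  132–139 then 1–23 → 8 + 23 = 31 bp
Sorted largest to smallest: 83, 31, 25 bp.

83, 31, 25 bp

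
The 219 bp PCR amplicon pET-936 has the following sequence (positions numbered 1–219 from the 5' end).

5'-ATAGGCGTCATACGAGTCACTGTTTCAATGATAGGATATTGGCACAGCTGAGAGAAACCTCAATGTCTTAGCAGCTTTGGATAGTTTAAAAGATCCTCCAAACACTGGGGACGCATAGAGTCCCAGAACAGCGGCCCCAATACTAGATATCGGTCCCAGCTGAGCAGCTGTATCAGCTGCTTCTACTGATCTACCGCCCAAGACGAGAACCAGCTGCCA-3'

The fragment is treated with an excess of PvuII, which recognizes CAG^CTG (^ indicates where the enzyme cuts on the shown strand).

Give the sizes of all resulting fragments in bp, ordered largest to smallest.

PvuII sites (CAGCTG) start at positions 45, 157, 165, 174, 211.
PvuII cuts after base 3 of each site, so after positions 47, 159, 167, 176, 213.
Linear molecule, 5 cuts → 6 fragments:
  1–47 → 47 bp
  48–159 → 112 bp
  160–167 → 8 bp
  168–176 → 9 bp
  177–213 → 37 bp
  214–219 → 6 bp
Sorted largest to smallest: 112, 47, 37, 9, 8, 6 bp.

112, 47, 37, 9, 8, 6 bp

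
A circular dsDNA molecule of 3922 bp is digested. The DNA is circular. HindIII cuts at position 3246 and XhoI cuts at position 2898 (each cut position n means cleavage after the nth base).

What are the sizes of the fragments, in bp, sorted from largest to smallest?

Combined cut positions (sorted): 2898, 3246.
Circular molecule, 2 cuts → 2 fragments:
  3246 − 2898 = 348 bp
  wrap: 3922 − 3246 + 2898 = 3574 bp
Sorted largest to smallest: 3574, 348 bp.

3574, 348 bp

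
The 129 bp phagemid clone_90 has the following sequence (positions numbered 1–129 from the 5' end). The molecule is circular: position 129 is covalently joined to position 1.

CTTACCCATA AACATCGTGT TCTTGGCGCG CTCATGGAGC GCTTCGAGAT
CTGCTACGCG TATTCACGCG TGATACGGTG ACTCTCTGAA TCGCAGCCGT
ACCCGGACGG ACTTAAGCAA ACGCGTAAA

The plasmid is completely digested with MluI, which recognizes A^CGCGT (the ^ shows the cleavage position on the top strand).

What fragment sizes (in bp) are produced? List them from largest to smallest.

MluI sites (ACGCGT) start at positions 56, 66, 121.
MluI cuts after the first base of each site, so after positions 56, 66, 121.
Circular molecule, 3 cuts → 3 fragments:
  57–66 → 10 bp
  67–121 → 55 bp
  122–129 then 1–56 → 8 + 56 = 64 bp
Sorted largest to smallest: 64, 55, 10 bp.

64, 55, 10 bp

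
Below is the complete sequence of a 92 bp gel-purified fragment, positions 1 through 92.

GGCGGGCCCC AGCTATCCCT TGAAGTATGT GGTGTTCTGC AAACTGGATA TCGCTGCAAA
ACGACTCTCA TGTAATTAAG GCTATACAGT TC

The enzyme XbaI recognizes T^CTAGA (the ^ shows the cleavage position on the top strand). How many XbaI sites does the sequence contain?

0

No occurrence of TCTAGA is present in the sequence.
XbaI does not cut: 0 sites.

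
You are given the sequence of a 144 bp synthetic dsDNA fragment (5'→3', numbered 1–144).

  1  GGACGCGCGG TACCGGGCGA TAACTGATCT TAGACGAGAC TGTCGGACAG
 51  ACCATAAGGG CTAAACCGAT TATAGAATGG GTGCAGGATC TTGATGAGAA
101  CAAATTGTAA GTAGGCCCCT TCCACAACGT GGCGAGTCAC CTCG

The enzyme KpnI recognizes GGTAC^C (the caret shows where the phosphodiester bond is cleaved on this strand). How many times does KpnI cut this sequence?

1

GGTACC occurs starting at position 9.
KpnI cuts at 1 site.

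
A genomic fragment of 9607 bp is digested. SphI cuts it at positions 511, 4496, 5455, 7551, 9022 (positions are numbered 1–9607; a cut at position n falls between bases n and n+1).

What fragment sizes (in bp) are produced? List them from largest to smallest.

Linear molecule, 5 cuts → 6 fragments:
  511 − 0 = 511 bp
  4496 − 511 = 3985 bp
  5455 − 4496 = 959 bp
  7551 − 5455 = 2096 bp
  9022 − 7551 = 1471 bp
  9607 − 9022 = 585 bp
Sorted largest to smallest: 3985, 2096, 1471, 959, 585, 511 bp.

3985, 2096, 1471, 959, 585, 511 bp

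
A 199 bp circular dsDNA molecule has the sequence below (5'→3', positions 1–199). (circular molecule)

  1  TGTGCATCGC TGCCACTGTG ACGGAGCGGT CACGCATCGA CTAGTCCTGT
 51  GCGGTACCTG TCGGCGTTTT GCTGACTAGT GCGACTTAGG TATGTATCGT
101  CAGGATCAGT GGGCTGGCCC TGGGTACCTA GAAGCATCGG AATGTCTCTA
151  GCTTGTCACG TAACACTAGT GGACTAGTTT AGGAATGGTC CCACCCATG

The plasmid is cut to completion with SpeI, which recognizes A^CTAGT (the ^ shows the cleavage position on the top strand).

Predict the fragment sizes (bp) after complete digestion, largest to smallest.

SpeI sites (ACTAGT) start at positions 40, 75, 165, 173.
SpeI cuts after the first base of each site, so after positions 40, 75, 165, 173.
Circular molecule, 4 cuts → 4 fragments:
  41–75 → 35 bp
  76–165 → 90 bp
  166–173 → 8 bp
  174–199 then 1–40 → 26 + 40 = 66 bp
Sorted largest to smallest: 90, 66, 35, 8 bp.

90, 66, 35, 8 bp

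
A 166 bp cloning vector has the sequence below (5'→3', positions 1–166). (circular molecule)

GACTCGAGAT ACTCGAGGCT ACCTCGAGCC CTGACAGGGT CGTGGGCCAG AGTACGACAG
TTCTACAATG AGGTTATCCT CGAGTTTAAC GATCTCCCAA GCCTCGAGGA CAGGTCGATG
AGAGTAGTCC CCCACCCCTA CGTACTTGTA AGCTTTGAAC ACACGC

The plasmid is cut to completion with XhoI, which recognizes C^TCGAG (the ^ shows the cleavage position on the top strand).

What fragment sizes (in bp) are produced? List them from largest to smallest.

66, 56, 24, 11, 9 bp

XhoI sites (CTCGAG) start at positions 3, 12, 23, 79, 103.
XhoI cuts after the first base of each site, so after positions 3, 12, 23, 79, 103.
Circular molecule, 5 cuts → 5 fragments:
  4–12 → 9 bp
  13–23 → 11 bp
  24–79 → 56 bp
  80–103 → 24 bp
  104–166 then 1–3 → 63 + 3 = 66 bp
Sorted largest to smallest: 66, 56, 24, 11, 9 bp.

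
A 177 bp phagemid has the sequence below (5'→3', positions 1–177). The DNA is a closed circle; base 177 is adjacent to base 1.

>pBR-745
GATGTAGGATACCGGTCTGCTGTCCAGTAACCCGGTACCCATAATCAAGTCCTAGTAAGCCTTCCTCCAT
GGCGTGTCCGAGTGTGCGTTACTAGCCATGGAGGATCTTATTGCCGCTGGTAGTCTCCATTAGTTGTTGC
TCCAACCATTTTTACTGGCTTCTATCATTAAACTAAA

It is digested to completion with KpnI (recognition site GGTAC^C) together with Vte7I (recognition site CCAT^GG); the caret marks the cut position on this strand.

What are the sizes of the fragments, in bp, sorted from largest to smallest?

116, 32, 29 bp

The KpnI site (GGTACC) starts at position 34.
KpnI cuts after base 5 of each site (before the last base), so after position 38.
Vte7I sites (CCATGG) start at positions 67, 96.
Vte7I cuts after base 4 of each site, so after positions 70, 99.
Combined cut positions: 38, 70, 99.
Circular molecule, 3 cuts → 3 fragments:
  39–70 → 32 bp
  71–99 → 29 bp
  100–177 then 1–38 → 78 + 38 = 116 bp
Sorted largest to smallest: 116, 32, 29 bp.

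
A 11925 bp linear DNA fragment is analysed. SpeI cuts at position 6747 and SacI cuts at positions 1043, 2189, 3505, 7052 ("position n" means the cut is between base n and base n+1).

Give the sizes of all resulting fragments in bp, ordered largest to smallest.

Combined cut positions (sorted): 1043, 2189, 3505, 6747, 7052.
Linear molecule, 5 cuts → 6 fragments:
  1043 − 0 = 1043 bp
  2189 − 1043 = 1146 bp
  3505 − 2189 = 1316 bp
  6747 − 3505 = 3242 bp
  7052 − 6747 = 305 bp
  11925 − 7052 = 4873 bp
Sorted largest to smallest: 4873, 3242, 1316, 1146, 1043, 305 bp.

4873, 3242, 1316, 1146, 1043, 305 bp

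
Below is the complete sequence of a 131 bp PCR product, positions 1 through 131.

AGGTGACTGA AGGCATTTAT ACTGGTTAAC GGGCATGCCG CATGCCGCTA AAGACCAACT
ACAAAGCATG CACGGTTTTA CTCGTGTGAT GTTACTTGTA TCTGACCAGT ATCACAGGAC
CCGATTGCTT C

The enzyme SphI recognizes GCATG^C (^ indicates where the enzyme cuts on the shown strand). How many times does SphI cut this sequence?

3

GCATGC occurs starting at positions 33, 40, 66.
SphI cuts at 3 sites.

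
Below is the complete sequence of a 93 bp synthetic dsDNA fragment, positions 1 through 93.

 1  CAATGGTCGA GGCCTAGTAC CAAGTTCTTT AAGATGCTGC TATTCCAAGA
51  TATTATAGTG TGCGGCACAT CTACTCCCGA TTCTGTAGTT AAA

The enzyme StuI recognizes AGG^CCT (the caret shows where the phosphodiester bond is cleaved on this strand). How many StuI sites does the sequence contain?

AGGCCT occurs starting at position 10.
StuI cuts at 1 site.

1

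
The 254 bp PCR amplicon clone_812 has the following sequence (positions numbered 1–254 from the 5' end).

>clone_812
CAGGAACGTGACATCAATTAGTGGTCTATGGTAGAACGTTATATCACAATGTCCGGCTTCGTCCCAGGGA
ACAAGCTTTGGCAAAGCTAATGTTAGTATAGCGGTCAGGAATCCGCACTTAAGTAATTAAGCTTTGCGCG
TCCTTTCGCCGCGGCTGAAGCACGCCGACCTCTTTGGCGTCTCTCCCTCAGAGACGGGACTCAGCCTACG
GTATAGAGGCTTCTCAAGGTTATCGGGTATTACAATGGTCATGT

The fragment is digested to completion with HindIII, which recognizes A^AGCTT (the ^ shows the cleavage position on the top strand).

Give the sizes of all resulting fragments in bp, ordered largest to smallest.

HindIII sites (AAGCTT) start at positions 73, 129.
HindIII cuts after the first base of each site, so after positions 73, 129.
Linear molecule, 2 cuts → 3 fragments:
  1–73 → 73 bp
  74–129 → 56 bp
  130–254 → 125 bp
Sorted largest to smallest: 125, 73, 56 bp.

125, 73, 56 bp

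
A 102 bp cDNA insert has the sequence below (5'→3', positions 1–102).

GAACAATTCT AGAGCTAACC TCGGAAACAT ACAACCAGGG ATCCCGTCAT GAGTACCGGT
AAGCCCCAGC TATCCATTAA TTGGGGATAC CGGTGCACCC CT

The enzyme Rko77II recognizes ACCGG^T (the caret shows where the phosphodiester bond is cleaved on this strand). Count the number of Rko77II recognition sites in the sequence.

2

ACCGGT occurs starting at positions 55, 89.
Rko77II cuts at 2 sites.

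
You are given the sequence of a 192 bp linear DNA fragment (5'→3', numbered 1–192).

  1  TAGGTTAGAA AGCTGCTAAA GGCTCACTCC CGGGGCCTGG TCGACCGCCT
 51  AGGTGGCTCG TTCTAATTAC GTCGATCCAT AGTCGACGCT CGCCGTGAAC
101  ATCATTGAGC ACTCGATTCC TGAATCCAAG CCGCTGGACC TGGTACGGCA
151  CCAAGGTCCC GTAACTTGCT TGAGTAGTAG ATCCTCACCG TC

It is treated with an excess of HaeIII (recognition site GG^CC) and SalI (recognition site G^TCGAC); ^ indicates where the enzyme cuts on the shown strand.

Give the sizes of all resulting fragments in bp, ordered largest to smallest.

The HaeIII site (GGCC) starts at position 34.
HaeIII cuts after base 2 of each site, so after position 35.
SalI sites (GTCGAC) start at positions 40, 82.
SalI cuts after the first base of each site, so after positions 40, 82.
Combined cut positions: 35, 40, 82.
Linear molecule, 3 cuts → 4 fragments:
  1–35 → 35 bp
  36–40 → 5 bp
  41–82 → 42 bp
  83–192 → 110 bp
Sorted largest to smallest: 110, 42, 35, 5 bp.

110, 42, 35, 5 bp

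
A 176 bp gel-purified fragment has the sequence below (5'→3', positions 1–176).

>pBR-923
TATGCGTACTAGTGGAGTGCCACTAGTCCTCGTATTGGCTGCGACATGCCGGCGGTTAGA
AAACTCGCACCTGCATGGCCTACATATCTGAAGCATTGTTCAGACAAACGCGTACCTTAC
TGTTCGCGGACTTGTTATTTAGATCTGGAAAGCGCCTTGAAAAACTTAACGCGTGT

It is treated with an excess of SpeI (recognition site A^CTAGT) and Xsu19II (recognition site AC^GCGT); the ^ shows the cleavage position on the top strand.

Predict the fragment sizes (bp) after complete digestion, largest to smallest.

SpeI sites (ACTAGT) start at positions 8, 22.
SpeI cuts after the first base of each site, so after positions 8, 22.
Xsu19II sites (ACGCGT) start at positions 108, 169.
Xsu19II cuts after base 2 of each site, so after positions 109, 170.
Combined cut positions: 8, 22, 109, 170.
Linear molecule, 4 cuts → 5 fragments:
  1–8 → 8 bp
  9–22 → 14 bp
  23–109 → 87 bp
  110–170 → 61 bp
  171–176 → 6 bp
Sorted largest to smallest: 87, 61, 14, 8, 6 bp.

87, 61, 14, 8, 6 bp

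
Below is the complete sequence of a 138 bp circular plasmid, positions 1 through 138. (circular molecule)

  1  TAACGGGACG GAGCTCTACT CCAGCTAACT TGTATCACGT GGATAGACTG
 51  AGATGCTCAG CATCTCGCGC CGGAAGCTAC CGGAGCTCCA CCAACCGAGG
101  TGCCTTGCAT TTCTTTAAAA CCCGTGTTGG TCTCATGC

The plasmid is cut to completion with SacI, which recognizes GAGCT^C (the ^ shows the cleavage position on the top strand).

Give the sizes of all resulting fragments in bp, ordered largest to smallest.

SacI sites (GAGCTC) start at positions 11, 83.
SacI cuts after base 5 of each site (before the last base), so after positions 15, 87.
Circular molecule, 2 cuts → 2 fragments:
  16–87 → 72 bp
  88–138 then 1–15 → 51 + 15 = 66 bp
Sorted largest to smallest: 72, 66 bp.

72, 66 bp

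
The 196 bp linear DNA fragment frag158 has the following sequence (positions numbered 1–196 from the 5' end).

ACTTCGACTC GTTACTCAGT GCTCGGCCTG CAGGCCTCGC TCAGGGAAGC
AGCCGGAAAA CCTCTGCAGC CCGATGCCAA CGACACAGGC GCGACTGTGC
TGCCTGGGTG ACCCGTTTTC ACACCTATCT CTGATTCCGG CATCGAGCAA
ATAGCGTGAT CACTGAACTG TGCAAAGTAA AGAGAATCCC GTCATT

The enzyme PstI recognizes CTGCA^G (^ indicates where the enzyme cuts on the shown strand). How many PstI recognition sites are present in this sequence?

2

CTGCAG occurs starting at positions 28, 64.
PstI cuts at 2 sites.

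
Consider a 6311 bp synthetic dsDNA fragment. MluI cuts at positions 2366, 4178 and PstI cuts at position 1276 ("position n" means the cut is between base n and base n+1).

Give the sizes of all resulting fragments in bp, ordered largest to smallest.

2133, 1812, 1276, 1090 bp

Combined cut positions (sorted): 1276, 2366, 4178.
Linear molecule, 3 cuts → 4 fragments:
  1276 − 0 = 1276 bp
  2366 − 1276 = 1090 bp
  4178 − 2366 = 1812 bp
  6311 − 4178 = 2133 bp
Sorted largest to smallest: 2133, 1812, 1276, 1090 bp.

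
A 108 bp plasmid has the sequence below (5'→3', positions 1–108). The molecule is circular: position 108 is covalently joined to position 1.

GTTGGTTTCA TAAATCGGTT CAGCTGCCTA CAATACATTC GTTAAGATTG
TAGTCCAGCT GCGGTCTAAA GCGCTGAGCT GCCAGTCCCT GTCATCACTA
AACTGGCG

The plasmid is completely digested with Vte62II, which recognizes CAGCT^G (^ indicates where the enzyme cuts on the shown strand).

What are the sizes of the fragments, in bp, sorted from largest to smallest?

73, 35 bp

Vte62II sites (CAGCTG) start at positions 21, 56.
Vte62II cuts after base 5 of each site (before the last base), so after positions 25, 60.
Circular molecule, 2 cuts → 2 fragments:
  26–60 → 35 bp
  61–108 then 1–25 → 48 + 25 = 73 bp
Sorted largest to smallest: 73, 35 bp.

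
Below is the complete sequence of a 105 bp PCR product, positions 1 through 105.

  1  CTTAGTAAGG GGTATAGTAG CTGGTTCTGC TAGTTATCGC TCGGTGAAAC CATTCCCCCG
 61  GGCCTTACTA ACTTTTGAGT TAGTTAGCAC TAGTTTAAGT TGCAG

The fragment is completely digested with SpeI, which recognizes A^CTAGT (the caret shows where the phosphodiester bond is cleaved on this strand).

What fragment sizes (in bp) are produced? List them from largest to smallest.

89, 16 bp

The SpeI site (ACTAGT) starts at position 89.
SpeI cuts after the first base of each site, so after position 89.
Linear molecule, 1 cut → 2 fragments:
  1–89 → 89 bp
  90–105 → 16 bp
Sorted largest to smallest: 89, 16 bp.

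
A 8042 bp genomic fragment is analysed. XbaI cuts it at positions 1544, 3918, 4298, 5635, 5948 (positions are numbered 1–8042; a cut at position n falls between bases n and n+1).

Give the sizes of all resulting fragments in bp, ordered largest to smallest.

Linear molecule, 5 cuts → 6 fragments:
  1544 − 0 = 1544 bp
  3918 − 1544 = 2374 bp
  4298 − 3918 = 380 bp
  5635 − 4298 = 1337 bp
  5948 − 5635 = 313 bp
  8042 − 5948 = 2094 bp
Sorted largest to smallest: 2374, 2094, 1544, 1337, 380, 313 bp.

2374, 2094, 1544, 1337, 380, 313 bp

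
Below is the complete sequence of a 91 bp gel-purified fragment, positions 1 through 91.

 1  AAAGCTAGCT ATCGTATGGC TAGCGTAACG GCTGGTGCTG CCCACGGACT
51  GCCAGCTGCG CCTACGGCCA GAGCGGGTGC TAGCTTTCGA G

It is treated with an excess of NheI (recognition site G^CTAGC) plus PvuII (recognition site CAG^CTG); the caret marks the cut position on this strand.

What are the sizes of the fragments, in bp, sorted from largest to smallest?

36, 24, 15, 12, 4 bp

NheI sites (GCTAGC) start at positions 4, 19, 79.
NheI cuts after the first base of each site, so after positions 4, 19, 79.
The PvuII site (CAGCTG) starts at position 53.
PvuII cuts after base 3 of each site, so after position 55.
Combined cut positions: 4, 19, 55, 79.
Linear molecule, 4 cuts → 5 fragments:
  1–4 → 4 bp
  5–19 → 15 bp
  20–55 → 36 bp
  56–79 → 24 bp
  80–91 → 12 bp
Sorted largest to smallest: 36, 24, 15, 12, 4 bp.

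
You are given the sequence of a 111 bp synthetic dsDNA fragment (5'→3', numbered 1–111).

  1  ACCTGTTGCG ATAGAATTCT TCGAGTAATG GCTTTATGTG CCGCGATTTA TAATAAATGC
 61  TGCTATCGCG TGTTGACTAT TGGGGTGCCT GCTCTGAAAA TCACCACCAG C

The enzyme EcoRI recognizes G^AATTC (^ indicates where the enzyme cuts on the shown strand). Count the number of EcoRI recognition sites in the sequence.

GAATTC occurs starting at position 14.
EcoRI cuts at 1 site.

1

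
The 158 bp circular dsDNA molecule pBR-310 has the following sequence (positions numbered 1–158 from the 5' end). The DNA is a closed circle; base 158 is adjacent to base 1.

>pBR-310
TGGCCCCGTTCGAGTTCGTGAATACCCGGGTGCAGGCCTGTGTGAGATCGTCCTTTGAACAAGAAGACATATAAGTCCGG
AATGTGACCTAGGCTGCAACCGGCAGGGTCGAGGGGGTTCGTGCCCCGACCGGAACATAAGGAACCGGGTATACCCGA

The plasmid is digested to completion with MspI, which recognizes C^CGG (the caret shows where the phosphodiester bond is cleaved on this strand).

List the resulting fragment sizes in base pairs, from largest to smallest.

MspI sites (CCGG) start at positions 26, 77, 100, 130, 145.
MspI cuts after the first base of each site, so after positions 26, 77, 100, 130, 145.
Circular molecule, 5 cuts → 5 fragments:
  27–77 → 51 bp
  78–100 → 23 bp
  101–130 → 30 bp
  131–145 → 15 bp
  146–158 then 1–26 → 13 + 26 = 39 bp
Sorted largest to smallest: 51, 39, 30, 23, 15 bp.

51, 39, 30, 23, 15 bp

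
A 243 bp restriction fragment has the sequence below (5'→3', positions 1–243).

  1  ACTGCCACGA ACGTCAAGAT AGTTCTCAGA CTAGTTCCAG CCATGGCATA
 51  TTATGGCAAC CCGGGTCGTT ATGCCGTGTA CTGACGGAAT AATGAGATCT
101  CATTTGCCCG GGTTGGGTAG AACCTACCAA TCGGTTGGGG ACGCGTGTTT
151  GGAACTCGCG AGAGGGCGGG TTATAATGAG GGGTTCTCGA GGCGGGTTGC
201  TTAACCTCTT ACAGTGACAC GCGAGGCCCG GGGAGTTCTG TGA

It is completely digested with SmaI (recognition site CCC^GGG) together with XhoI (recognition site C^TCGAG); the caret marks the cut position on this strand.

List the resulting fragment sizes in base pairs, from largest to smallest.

SmaI sites (CCCGGG) start at positions 60, 107, 227.
SmaI cuts after base 3 of each site, so after positions 62, 109, 229.
The XhoI site (CTCGAG) starts at position 186.
XhoI cuts after the first base of each site, so after position 186.
Combined cut positions: 62, 109, 186, 229.
Linear molecule, 4 cuts → 5 fragments:
  1–62 → 62 bp
  63–109 → 47 bp
  110–186 → 77 bp
  187–229 → 43 bp
  230–243 → 14 bp
Sorted largest to smallest: 77, 62, 47, 43, 14 bp.

77, 62, 47, 43, 14 bp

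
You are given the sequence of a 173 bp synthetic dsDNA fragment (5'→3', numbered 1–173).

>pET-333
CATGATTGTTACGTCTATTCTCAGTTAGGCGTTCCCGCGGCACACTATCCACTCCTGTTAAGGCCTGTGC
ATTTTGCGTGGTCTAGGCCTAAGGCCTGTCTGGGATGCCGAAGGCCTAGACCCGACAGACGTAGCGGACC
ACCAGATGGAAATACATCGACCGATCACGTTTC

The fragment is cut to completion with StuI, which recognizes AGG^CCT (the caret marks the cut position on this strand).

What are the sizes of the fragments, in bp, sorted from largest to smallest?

StuI sites (AGGCCT) start at positions 61, 85, 92, 112.
StuI cuts after base 3 of each site, so after positions 63, 87, 94, 114.
Linear molecule, 4 cuts → 5 fragments:
  1–63 → 63 bp
  64–87 → 24 bp
  88–94 → 7 bp
  95–114 → 20 bp
  115–173 → 59 bp
Sorted largest to smallest: 63, 59, 24, 20, 7 bp.

63, 59, 24, 20, 7 bp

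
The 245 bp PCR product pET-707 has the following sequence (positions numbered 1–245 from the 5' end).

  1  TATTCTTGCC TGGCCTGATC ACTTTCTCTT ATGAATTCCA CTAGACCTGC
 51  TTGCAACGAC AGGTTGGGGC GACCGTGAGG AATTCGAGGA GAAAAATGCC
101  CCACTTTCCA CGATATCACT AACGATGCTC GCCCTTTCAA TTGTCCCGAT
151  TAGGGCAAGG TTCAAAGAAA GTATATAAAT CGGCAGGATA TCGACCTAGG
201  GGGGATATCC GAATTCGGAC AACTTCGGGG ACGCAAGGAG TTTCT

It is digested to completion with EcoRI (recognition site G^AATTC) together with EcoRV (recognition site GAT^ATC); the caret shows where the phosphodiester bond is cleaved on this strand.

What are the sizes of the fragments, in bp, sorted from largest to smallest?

75, 47, 34, 34, 33, 17, 5 bp

EcoRI sites (GAATTC) start at positions 33, 80, 211.
EcoRI cuts after the first base of each site, so after positions 33, 80, 211.
EcoRV sites (GATATC) start at positions 112, 187, 204.
EcoRV cuts after base 3 of each site, so after positions 114, 189, 206.
Combined cut positions: 33, 80, 114, 189, 206, 211.
Linear molecule, 6 cuts → 7 fragments:
  1–33 → 33 bp
  34–80 → 47 bp
  81–114 → 34 bp
  115–189 → 75 bp
  190–206 → 17 bp
  207–211 → 5 bp
  212–245 → 34 bp
Sorted largest to smallest: 75, 47, 34, 34, 33, 17, 5 bp.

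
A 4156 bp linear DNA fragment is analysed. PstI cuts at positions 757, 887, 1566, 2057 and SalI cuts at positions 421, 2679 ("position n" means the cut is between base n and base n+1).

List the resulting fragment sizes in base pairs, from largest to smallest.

1477, 679, 622, 491, 421, 336, 130 bp

Combined cut positions (sorted): 421, 757, 887, 1566, 2057, 2679.
Linear molecule, 6 cuts → 7 fragments:
  421 − 0 = 421 bp
  757 − 421 = 336 bp
  887 − 757 = 130 bp
  1566 − 887 = 679 bp
  2057 − 1566 = 491 bp
  2679 − 2057 = 622 bp
  4156 − 2679 = 1477 bp
Sorted largest to smallest: 1477, 679, 622, 491, 421, 336, 130 bp.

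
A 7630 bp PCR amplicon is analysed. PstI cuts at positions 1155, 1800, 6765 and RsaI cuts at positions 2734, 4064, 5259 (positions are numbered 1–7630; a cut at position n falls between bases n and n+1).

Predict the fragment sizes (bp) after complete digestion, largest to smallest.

Combined cut positions (sorted): 1155, 1800, 2734, 4064, 5259, 6765.
Linear molecule, 6 cuts → 7 fragments:
  1155 − 0 = 1155 bp
  1800 − 1155 = 645 bp
  2734 − 1800 = 934 bp
  4064 − 2734 = 1330 bp
  5259 − 4064 = 1195 bp
  6765 − 5259 = 1506 bp
  7630 − 6765 = 865 bp
Sorted largest to smallest: 1506, 1330, 1195, 1155, 934, 865, 645 bp.

1506, 1330, 1195, 1155, 934, 865, 645 bp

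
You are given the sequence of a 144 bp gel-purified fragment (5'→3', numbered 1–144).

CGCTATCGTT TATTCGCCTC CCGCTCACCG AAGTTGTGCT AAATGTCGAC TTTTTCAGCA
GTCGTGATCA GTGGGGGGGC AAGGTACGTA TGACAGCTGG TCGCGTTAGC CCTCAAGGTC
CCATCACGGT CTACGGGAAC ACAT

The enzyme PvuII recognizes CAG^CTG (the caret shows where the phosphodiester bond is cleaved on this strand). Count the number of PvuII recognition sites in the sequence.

1

CAGCTG occurs starting at position 94.
PvuII cuts at 1 site.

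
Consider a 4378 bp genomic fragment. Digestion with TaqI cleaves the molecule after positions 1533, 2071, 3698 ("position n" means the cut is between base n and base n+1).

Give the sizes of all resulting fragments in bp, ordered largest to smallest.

Linear molecule, 3 cuts → 4 fragments:
  1533 − 0 = 1533 bp
  2071 − 1533 = 538 bp
  3698 − 2071 = 1627 bp
  4378 − 3698 = 680 bp
Sorted largest to smallest: 1627, 1533, 680, 538 bp.

1627, 1533, 680, 538 bp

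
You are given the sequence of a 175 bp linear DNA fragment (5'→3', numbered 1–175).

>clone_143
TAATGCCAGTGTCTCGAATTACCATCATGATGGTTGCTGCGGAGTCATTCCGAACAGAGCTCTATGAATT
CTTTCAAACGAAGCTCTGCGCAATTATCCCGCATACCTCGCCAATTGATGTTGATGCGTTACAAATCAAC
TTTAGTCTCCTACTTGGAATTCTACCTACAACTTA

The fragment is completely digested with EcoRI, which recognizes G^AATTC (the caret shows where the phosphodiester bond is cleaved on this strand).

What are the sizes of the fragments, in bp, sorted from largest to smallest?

91, 66, 18 bp

EcoRI sites (GAATTC) start at positions 66, 157.
EcoRI cuts after the first base of each site, so after positions 66, 157.
Linear molecule, 2 cuts → 3 fragments:
  1–66 → 66 bp
  67–157 → 91 bp
  158–175 → 18 bp
Sorted largest to smallest: 91, 66, 18 bp.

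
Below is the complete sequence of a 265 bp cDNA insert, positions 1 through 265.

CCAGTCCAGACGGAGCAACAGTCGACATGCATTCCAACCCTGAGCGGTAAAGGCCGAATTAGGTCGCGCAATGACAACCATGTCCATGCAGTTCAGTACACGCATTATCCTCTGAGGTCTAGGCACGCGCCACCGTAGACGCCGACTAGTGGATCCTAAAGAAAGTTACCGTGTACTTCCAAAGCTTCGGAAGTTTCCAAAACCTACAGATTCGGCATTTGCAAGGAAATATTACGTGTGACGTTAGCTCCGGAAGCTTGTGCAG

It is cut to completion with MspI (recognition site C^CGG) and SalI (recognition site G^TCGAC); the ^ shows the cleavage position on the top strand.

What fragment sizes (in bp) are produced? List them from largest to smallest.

The MspI site (CCGG) starts at position 250.
MspI cuts after the first base of each site, so after position 250.
The SalI site (GTCGAC) starts at position 21.
SalI cuts after the first base of each site, so after position 21.
Combined cut positions: 21, 250.
Linear molecule, 2 cuts → 3 fragments:
  1–21 → 21 bp
  22–250 → 229 bp
  251–265 → 15 bp
Sorted largest to smallest: 229, 21, 15 bp.

229, 21, 15 bp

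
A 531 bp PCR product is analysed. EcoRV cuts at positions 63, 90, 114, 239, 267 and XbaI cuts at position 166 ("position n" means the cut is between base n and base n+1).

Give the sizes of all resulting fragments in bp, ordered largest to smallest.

264, 73, 63, 52, 28, 27, 24 bp

Combined cut positions (sorted): 63, 90, 114, 166, 239, 267.
Linear molecule, 6 cuts → 7 fragments:
  63 − 0 = 63 bp
  90 − 63 = 27 bp
  114 − 90 = 24 bp
  166 − 114 = 52 bp
  239 − 166 = 73 bp
  267 − 239 = 28 bp
  531 − 267 = 264 bp
Sorted largest to smallest: 264, 73, 63, 52, 28, 27, 24 bp.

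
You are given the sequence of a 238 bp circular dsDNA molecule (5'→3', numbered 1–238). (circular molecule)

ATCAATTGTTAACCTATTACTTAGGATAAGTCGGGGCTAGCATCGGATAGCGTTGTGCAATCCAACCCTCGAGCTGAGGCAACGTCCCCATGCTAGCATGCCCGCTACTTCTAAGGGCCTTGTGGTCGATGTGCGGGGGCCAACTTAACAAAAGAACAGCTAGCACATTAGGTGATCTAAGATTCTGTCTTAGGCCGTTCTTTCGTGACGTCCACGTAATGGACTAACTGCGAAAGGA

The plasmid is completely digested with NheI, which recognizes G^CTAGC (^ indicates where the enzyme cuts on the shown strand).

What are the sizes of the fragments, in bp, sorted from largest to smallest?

NheI sites (GCTAGC) start at positions 36, 92, 159.
NheI cuts after the first base of each site, so after positions 36, 92, 159.
Circular molecule, 3 cuts → 3 fragments:
  37–92 → 56 bp
  93–159 → 67 bp
  160–238 then 1–36 → 79 + 36 = 115 bp
Sorted largest to smallest: 115, 67, 56 bp.

115, 67, 56 bp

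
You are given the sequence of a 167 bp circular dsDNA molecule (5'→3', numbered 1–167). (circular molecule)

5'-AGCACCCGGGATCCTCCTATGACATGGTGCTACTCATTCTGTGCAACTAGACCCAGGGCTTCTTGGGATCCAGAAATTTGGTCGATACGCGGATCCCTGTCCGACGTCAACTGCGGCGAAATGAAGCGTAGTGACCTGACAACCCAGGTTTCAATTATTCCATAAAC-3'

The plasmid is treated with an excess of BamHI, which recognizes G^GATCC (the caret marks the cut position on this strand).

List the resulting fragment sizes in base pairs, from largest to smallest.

BamHI sites (GGATCC) start at positions 9, 66, 91.
BamHI cuts after the first base of each site, so after positions 9, 66, 91.
Circular molecule, 3 cuts → 3 fragments:
  10–66 → 57 bp
  67–91 → 25 bp
  92–167 then 1–9 → 76 + 9 = 85 bp
Sorted largest to smallest: 85, 57, 25 bp.

85, 57, 25 bp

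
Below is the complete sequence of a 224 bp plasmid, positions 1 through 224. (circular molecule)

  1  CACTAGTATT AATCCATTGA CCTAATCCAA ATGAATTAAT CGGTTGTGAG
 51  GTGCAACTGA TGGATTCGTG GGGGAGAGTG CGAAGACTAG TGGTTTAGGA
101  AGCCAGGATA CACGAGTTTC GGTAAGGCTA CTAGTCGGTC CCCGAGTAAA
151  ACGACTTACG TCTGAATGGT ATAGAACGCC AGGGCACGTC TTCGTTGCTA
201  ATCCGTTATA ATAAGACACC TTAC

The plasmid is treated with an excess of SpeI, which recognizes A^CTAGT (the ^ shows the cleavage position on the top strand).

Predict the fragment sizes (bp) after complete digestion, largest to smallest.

96, 84, 44 bp

SpeI sites (ACTAGT) start at positions 2, 86, 130.
SpeI cuts after the first base of each site, so after positions 2, 86, 130.
Circular molecule, 3 cuts → 3 fragments:
  3–86 → 84 bp
  87–130 → 44 bp
  131–224 then 1–2 → 94 + 2 = 96 bp
Sorted largest to smallest: 96, 84, 44 bp.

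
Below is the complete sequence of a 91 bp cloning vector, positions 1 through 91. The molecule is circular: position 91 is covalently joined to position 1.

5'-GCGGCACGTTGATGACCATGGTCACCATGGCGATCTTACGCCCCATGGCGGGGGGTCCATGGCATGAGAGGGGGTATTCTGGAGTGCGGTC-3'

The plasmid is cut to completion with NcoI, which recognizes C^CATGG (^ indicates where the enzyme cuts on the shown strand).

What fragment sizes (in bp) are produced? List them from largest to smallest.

50, 18, 14, 9 bp

NcoI sites (CCATGG) start at positions 16, 25, 43, 57.
NcoI cuts after the first base of each site, so after positions 16, 25, 43, 57.
Circular molecule, 4 cuts → 4 fragments:
  17–25 → 9 bp
  26–43 → 18 bp
  44–57 → 14 bp
  58–91 then 1–16 → 34 + 16 = 50 bp
Sorted largest to smallest: 50, 18, 14, 9 bp.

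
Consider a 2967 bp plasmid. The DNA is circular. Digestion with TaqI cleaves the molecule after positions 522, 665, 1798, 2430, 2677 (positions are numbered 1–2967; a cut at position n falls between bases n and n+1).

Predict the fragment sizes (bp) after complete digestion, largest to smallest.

Circular molecule, 5 cuts → 5 fragments:
  665 − 522 = 143 bp
  1798 − 665 = 1133 bp
  2430 − 1798 = 632 bp
  2677 − 2430 = 247 bp
  wrap: 2967 − 2677 + 522 = 812 bp
Sorted largest to smallest: 1133, 812, 632, 247, 143 bp.

1133, 812, 632, 247, 143 bp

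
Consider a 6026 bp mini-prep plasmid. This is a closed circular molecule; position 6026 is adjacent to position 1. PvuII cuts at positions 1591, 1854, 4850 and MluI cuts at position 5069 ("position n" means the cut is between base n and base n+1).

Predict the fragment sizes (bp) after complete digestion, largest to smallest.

2996, 2548, 263, 219 bp

Combined cut positions (sorted): 1591, 1854, 4850, 5069.
Circular molecule, 4 cuts → 4 fragments:
  1854 − 1591 = 263 bp
  4850 − 1854 = 2996 bp
  5069 − 4850 = 219 bp
  wrap: 6026 − 5069 + 1591 = 2548 bp
Sorted largest to smallest: 2996, 2548, 263, 219 bp.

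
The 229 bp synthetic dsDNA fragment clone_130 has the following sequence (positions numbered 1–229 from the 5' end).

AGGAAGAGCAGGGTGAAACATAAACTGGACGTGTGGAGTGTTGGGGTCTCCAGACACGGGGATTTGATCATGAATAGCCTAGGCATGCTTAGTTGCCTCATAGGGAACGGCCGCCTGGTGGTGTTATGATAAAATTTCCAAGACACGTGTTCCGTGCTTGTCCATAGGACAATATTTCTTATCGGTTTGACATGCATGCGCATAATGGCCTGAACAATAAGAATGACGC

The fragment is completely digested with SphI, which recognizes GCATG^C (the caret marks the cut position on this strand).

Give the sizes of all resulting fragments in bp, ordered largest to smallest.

111, 87, 31 bp

SphI sites (GCATGC) start at positions 83, 194.
SphI cuts after base 5 of each site (before the last base), so after positions 87, 198.
Linear molecule, 2 cuts → 3 fragments:
  1–87 → 87 bp
  88–198 → 111 bp
  199–229 → 31 bp
Sorted largest to smallest: 111, 87, 31 bp.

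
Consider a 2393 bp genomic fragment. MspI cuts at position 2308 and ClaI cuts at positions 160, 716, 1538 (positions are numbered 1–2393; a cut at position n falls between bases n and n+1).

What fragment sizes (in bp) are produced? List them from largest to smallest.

822, 770, 556, 160, 85 bp

Combined cut positions (sorted): 160, 716, 1538, 2308.
Linear molecule, 4 cuts → 5 fragments:
  160 − 0 = 160 bp
  716 − 160 = 556 bp
  1538 − 716 = 822 bp
  2308 − 1538 = 770 bp
  2393 − 2308 = 85 bp
Sorted largest to smallest: 822, 770, 556, 160, 85 bp.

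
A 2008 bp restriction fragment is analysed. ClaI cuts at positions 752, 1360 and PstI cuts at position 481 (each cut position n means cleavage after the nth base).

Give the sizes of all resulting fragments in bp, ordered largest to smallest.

Combined cut positions (sorted): 481, 752, 1360.
Linear molecule, 3 cuts → 4 fragments:
  481 − 0 = 481 bp
  752 − 481 = 271 bp
  1360 − 752 = 608 bp
  2008 − 1360 = 648 bp
Sorted largest to smallest: 648, 608, 481, 271 bp.

648, 608, 481, 271 bp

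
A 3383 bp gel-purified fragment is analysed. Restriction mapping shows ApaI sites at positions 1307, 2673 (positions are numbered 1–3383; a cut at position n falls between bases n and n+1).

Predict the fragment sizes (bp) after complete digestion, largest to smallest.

Linear molecule, 2 cuts → 3 fragments:
  1307 − 0 = 1307 bp
  2673 − 1307 = 1366 bp
  3383 − 2673 = 710 bp
Sorted largest to smallest: 1366, 1307, 710 bp.

1366, 1307, 710 bp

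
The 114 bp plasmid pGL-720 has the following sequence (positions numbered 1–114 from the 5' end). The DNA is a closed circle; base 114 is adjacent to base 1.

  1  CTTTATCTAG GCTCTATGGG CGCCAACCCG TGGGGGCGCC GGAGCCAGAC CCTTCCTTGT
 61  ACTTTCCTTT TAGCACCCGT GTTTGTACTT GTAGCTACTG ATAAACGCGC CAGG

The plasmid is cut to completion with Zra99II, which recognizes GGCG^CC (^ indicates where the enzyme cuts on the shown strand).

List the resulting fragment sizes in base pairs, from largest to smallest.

Zra99II sites (GGCGCC) start at positions 19, 35.
Zra99II cuts after base 4 of each site, so after positions 22, 38.
Circular molecule, 2 cuts → 2 fragments:
  23–38 → 16 bp
  39–114 then 1–22 → 76 + 22 = 98 bp
Sorted largest to smallest: 98, 16 bp.

98, 16 bp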